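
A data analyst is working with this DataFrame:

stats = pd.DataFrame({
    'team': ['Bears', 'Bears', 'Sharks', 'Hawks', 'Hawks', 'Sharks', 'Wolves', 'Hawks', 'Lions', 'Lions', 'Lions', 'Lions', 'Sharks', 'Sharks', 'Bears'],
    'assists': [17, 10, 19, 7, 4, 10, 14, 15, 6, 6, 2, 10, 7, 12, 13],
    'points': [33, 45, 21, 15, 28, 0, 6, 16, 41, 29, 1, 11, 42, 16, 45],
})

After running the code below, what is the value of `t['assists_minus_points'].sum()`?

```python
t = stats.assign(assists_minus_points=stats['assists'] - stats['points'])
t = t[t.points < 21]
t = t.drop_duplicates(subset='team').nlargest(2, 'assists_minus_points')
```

18

add column assists_minus_points = stats['assists'] - stats['points']:
      team  assists  points  assists_minus_points
0    Bears       17      33                   -16
1    Bears       10      45                   -35
2   Sharks       19      21                    -2
3    Hawks        7      15                    -8
4    Hawks        4      28                   -24
5   Sharks       10       0                    10
6   Wolves       14       6                     8
7    Hawks       15      16                    -1
8    Lions        6      41                   -35
9    Lions        6      29                   -23
10   Lions        2       1                     1
11   Lions       10      11                    -1
12  Sharks        7      42                   -35
13  Sharks       12      16                    -4
14   Bears       13      45                   -32
filter rows where points < 21:
      team  assists  points  assists_minus_points
3    Hawks        7      15                    -8
5   Sharks       10       0                    10
6   Wolves       14       6                     8
7    Hawks       15      16                    -1
10   Lions        2       1                     1
11   Lions       10      11                    -1
13  Sharks       12      16                    -4
drop duplicate team (keep=first):
      team  assists  points  assists_minus_points
3    Hawks        7      15                    -8
5   Sharks       10       0                    10
6   Wolves       14       6                     8
10   Lions        2       1                     1
take 2 rows with largest assists_minus_points:
     team  assists  points  assists_minus_points
5  Sharks       10       0                    10
6  Wolves       14       6                     8
Taking the sum of column 'assists_minus_points' gives 18.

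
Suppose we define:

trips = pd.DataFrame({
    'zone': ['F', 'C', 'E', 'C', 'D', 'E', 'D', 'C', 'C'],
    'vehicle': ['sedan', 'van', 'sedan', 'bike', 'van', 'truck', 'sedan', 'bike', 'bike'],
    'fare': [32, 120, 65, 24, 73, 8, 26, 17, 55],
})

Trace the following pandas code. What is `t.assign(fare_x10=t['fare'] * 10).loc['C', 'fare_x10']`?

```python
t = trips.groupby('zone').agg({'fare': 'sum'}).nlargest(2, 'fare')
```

2160

group by zone, sum of fare:
      fare
zone      
C      216
D       99
E       73
F       32
take 2 rows with largest fare:
      fare
zone      
C      216
D       99
add column fare_x10 = t['fare'] * 10:
      fare  fare_x10
zone                
C      216      2160
D       99       990
Hence 2160.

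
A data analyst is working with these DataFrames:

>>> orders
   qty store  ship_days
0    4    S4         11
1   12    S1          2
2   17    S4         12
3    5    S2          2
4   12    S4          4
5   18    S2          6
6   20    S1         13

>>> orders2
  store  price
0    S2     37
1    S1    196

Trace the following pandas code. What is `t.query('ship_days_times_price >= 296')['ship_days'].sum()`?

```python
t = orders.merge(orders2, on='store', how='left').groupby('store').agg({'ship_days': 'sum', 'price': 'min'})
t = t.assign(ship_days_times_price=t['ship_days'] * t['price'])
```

23

merge on 'store' (how='left') → 7 rows:
   qty store  ship_days  price
0    4    S4         11    NaN
1   12    S1          2  196.0
2   17    S4         12    NaN
3    5    S2          2   37.0
4   12    S4          4    NaN
5   18    S2          6   37.0
6   20    S1         13  196.0
group by store: sum(ship_days), min(price):
       ship_days  price
store                  
S1            15  196.0
S2             8   37.0
S4            27    NaN
add column ship_days_times_price = t['ship_days'] * t['price']:
       ship_days  price  ship_days_times_price
store                                         
S1            15  196.0                 2940.0
S2             8   37.0                  296.0
S4            27    NaN                    NaN
filter rows where ship_days_times_price >= 296:
       ship_days  price  ship_days_times_price
store                                         
S1            15  196.0                 2940.0
S2             8   37.0                  296.0
Reading off the sum of column 'ship_days', we get 23.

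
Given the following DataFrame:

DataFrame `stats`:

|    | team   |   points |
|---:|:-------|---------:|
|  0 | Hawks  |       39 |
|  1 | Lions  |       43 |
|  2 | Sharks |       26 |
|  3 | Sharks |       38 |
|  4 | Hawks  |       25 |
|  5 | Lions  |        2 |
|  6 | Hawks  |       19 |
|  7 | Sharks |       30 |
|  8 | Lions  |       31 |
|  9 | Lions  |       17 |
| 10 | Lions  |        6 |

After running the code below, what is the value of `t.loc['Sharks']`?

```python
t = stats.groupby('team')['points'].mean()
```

31.3333333333

group by team, mean of points:
team
Hawks     27.666667
Lions     19.800000
Sharks    31.333333
Name: points, dtype: float64
Then the value at index 'Sharks': 31.3333333333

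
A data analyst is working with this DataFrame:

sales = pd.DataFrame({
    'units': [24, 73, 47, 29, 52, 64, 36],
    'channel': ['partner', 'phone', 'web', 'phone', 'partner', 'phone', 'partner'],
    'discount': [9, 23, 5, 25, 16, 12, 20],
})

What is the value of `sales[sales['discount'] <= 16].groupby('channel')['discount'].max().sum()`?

filter rows where discount <= 16:
   units  channel  discount
0     24  partner         9
2     47      web         5
4     52  partner        16
5     64    phone        12
group by channel, max of discount:
channel
partner    16
phone      12
web         5
Name: discount, dtype: int64

33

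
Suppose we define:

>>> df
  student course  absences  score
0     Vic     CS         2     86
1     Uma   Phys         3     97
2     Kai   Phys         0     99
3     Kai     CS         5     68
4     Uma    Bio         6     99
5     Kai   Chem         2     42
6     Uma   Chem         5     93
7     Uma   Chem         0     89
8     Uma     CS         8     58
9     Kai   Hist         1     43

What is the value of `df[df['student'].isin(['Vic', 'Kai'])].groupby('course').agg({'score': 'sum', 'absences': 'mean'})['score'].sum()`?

filter rows where student in ['Vic', 'Kai']:
  student course  absences  score
0     Vic     CS         2     86
2     Kai   Phys         0     99
3     Kai     CS         5     68
5     Kai   Chem         2     42
9     Kai   Hist         1     43
group by course: sum(score), mean(absences):
        score  absences
course                 
CS        154       3.5
Chem       42       2.0
Hist       43       1.0
Phys       99       0.0
Taking the sum of column 'score' gives 338.

338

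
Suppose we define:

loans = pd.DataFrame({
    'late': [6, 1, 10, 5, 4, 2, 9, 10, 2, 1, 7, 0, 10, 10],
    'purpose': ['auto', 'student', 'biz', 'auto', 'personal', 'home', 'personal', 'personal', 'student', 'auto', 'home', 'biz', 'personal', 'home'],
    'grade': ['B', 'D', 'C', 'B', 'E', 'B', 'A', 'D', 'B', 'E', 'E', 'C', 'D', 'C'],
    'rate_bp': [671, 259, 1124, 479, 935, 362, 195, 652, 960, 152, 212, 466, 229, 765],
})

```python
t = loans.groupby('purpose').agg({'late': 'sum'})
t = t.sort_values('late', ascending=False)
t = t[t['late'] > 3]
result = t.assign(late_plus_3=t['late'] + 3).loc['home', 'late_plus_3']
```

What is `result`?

group by purpose, sum of late:
          late
purpose       
auto        12
biz         10
home        19
personal    33
student      3
sort by late descending:
          late
purpose       
personal    33
home        19
auto        12
biz         10
student      3
filter rows where late > 3:
          late
purpose       
personal    33
home        19
auto        12
biz         10
add column late_plus_3 = t['late'] + 3:
          late  late_plus_3
purpose                    
personal    33           36
home        19           22
auto        12           15
biz         10           13

22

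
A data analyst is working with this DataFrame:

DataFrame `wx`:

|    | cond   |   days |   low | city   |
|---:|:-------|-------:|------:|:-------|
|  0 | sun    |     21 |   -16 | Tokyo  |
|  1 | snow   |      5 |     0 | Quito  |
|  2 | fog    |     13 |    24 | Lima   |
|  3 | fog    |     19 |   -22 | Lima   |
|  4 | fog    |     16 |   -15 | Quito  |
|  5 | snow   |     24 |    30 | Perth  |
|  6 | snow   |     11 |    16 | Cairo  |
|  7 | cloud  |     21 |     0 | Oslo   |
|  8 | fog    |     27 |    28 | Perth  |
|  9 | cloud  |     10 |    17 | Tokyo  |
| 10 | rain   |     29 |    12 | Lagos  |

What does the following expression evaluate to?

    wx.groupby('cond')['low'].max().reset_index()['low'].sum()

group by cond, max of low:
cond
cloud    17
fog      28
rain     12
snow     30
sun     -16
Name: low, dtype: int64
reset_index():
    cond  low
0  cloud   17
1    fog   28
2   rain   12
3   snow   30
4    sun  -16
The sum of column 'low' is 71.

71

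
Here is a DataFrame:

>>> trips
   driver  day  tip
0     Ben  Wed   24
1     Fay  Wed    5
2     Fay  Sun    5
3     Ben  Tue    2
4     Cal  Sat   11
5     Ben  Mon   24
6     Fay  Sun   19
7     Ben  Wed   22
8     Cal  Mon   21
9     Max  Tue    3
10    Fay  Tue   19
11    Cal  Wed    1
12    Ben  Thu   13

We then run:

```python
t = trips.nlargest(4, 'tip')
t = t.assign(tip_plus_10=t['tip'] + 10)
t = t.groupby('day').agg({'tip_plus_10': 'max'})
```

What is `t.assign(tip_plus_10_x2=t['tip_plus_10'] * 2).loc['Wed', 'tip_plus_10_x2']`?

68

take 4 rows with largest tip:
  driver  day  tip
0    Ben  Wed   24
5    Ben  Mon   24
7    Ben  Wed   22
8    Cal  Mon   21
add column tip_plus_10 = t['tip'] + 10:
  driver  day  tip  tip_plus_10
0    Ben  Wed   24           34
5    Ben  Mon   24           34
7    Ben  Wed   22           32
8    Cal  Mon   21           31
group by day, max of tip_plus_10:
     tip_plus_10
day             
Mon           34
Wed           34
add column tip_plus_10_x2 = t['tip_plus_10'] * 2:
     tip_plus_10  tip_plus_10_x2
day                             
Mon           34              68
Wed           34              68
Reading off the value at row 'Wed', column 'tip_plus_10_x2', we get 68.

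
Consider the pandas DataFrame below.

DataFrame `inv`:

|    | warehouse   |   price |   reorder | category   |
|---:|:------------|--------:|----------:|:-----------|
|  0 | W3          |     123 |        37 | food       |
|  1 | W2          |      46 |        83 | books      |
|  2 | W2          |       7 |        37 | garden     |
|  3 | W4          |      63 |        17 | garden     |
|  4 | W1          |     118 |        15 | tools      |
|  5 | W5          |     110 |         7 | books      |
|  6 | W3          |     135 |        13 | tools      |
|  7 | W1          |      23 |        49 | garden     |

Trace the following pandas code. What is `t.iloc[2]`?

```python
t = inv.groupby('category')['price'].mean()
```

31.0

group by category, mean of price:
category
books      78.0
food      123.0
garden     31.0
tools     126.5
Name: price, dtype: float64
Reading off the value at position 2, we get 31.0.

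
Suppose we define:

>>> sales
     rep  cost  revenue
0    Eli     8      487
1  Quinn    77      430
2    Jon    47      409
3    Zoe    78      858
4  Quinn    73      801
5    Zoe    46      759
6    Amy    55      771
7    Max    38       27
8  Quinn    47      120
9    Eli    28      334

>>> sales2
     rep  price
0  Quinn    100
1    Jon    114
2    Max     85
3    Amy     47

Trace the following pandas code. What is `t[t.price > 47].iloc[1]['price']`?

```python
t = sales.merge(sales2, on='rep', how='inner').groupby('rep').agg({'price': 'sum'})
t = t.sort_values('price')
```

merge on 'rep' (how='inner') → 6 rows:
     rep  cost  revenue  price
0  Quinn    77      430    100
1    Jon    47      409    114
2  Quinn    73      801    100
3    Amy    55      771     47
4    Max    38       27     85
5  Quinn    47      120    100
group by rep, sum of price:
       price
rep         
Amy       47
Jon      114
Max       85
Quinn    300
sort by price:
       price
rep         
Amy       47
Max       85
Jon      114
Quinn    300
filter rows where price > 47:
       price
rep         
Max       85
Jon      114
Quinn    300
Taking the value at position 1, column 'price' gives 114.

114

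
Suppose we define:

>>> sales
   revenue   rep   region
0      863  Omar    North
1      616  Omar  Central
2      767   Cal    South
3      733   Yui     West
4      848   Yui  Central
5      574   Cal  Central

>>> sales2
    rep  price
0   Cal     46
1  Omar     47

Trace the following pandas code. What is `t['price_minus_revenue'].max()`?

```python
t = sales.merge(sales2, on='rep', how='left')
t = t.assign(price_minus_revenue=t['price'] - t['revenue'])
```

-528.0

merge on 'rep' (how='left') → 6 rows:
   revenue   rep   region  price
0      863  Omar    North   47.0
1      616  Omar  Central   47.0
2      767   Cal    South   46.0
3      733   Yui     West    NaN
4      848   Yui  Central    NaN
5      574   Cal  Central   46.0
add column price_minus_revenue = t['price'] - t['revenue']:
   revenue   rep   region  price  price_minus_revenue
0      863  Omar    North   47.0               -816.0
1      616  Omar  Central   47.0               -569.0
2      767   Cal    South   46.0               -721.0
3      733   Yui     West    NaN                  NaN
4      848   Yui  Central    NaN                  NaN
5      574   Cal  Central   46.0               -528.0
So max() = -528.0.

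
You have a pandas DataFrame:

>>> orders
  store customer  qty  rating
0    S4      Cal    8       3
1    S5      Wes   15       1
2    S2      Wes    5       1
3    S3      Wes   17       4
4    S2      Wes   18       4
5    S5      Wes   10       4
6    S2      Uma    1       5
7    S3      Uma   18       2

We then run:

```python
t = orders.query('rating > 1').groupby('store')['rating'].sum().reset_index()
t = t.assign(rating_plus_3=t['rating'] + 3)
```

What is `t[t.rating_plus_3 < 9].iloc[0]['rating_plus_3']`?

filter rows where rating > 1:
  store customer  qty  rating
0    S4      Cal    8       3
3    S3      Wes   17       4
4    S2      Wes   18       4
5    S5      Wes   10       4
6    S2      Uma    1       5
7    S3      Uma   18       2
group by store, sum of rating:
store
S2    9
S3    6
S4    3
S5    4
Name: rating, dtype: int64
reset_index():
  store  rating
0    S2       9
1    S3       6
2    S4       3
3    S5       4
add column rating_plus_3 = t['rating'] + 3:
  store  rating  rating_plus_3
0    S2       9             12
1    S3       6              9
2    S4       3              6
3    S5       4              7
filter rows where rating_plus_3 < 9:
  store  rating  rating_plus_3
2    S4       3              6
3    S5       4              7

6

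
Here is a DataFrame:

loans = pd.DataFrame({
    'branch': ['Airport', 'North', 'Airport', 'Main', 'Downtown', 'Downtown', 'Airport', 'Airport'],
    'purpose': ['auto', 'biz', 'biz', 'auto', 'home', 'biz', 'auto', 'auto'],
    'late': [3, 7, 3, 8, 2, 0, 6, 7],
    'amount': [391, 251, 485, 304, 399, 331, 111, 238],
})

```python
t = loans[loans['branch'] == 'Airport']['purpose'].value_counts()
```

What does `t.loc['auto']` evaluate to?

filter rows where branch == 'Airport':
    branch purpose  late  amount
0  Airport    auto     3     391
2  Airport     biz     3     485
6  Airport    auto     6     111
7  Airport    auto     7     238
value_counts of purpose:
purpose
auto    3
biz     1
Name: count, dtype: int64
So loc['auto'] = 3.

3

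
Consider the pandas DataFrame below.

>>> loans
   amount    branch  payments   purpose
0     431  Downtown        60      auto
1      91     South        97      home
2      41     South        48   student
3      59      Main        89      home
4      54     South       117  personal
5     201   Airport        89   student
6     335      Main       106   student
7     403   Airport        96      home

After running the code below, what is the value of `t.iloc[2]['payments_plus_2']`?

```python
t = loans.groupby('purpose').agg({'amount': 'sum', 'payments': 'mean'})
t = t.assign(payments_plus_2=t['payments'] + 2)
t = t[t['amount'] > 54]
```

group by purpose: sum(amount), mean(payments):
          amount  payments
purpose                   
auto         431      60.0
home         553      94.0
personal      54     117.0
student      577      81.0
add column payments_plus_2 = t['payments'] + 2:
          amount  payments  payments_plus_2
purpose                                    
auto         431      60.0             62.0
home         553      94.0             96.0
personal      54     117.0            119.0
student      577      81.0             83.0
filter rows where amount > 54:
         amount  payments  payments_plus_2
purpose                                   
auto        431      60.0             62.0
home        553      94.0             96.0
student     577      81.0             83.0
Finally, value at position 2, column 'payments_plus_2' = 83.0.

83.0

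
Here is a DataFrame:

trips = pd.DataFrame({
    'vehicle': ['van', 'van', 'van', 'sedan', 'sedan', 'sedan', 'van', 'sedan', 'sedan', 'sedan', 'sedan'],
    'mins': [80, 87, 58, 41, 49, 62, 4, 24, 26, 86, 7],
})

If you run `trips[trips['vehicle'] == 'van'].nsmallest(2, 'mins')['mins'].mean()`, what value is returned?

filter rows where vehicle == 'van':
  vehicle  mins
0     van    80
1     van    87
2     van    58
6     van     4
take 2 rows with smallest mins:
  vehicle  mins
6     van     4
2     van    58
Finally, mean of column 'mins' = 31.0.

31.0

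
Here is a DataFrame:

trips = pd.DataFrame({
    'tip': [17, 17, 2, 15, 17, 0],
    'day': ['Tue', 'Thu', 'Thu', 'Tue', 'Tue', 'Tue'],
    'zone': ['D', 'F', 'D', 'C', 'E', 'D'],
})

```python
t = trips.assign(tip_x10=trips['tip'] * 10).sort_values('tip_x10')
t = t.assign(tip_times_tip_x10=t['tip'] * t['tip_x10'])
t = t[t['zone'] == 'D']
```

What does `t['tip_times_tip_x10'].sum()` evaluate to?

2930

add column tip_x10 = trips['tip'] * 10:
   tip  day zone  tip_x10
0   17  Tue    D      170
1   17  Thu    F      170
2    2  Thu    D       20
3   15  Tue    C      150
4   17  Tue    E      170
5    0  Tue    D        0
sort by tip_x10:
   tip  day zone  tip_x10
5    0  Tue    D        0
2    2  Thu    D       20
3   15  Tue    C      150
0   17  Tue    D      170
1   17  Thu    F      170
4   17  Tue    E      170
add column tip_times_tip_x10 = t['tip'] * t['tip_x10']:
   tip  day zone  tip_x10  tip_times_tip_x10
5    0  Tue    D        0                  0
2    2  Thu    D       20                 40
3   15  Tue    C      150               2250
0   17  Tue    D      170               2890
1   17  Thu    F      170               2890
4   17  Tue    E      170               2890
filter rows where zone == 'D':
   tip  day zone  tip_x10  tip_times_tip_x10
5    0  Tue    D        0                  0
2    2  Thu    D       20                 40
0   17  Tue    D      170               2890
sum of column 'tip_times_tip_x10' → 2930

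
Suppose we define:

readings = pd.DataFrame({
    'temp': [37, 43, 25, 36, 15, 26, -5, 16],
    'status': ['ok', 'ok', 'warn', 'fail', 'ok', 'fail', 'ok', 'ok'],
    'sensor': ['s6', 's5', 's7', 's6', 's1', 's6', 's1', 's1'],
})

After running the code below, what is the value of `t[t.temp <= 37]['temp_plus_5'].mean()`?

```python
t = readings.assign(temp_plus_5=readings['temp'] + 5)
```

add column temp_plus_5 = readings['temp'] + 5:
   temp status sensor  temp_plus_5
0    37     ok     s6           42
1    43     ok     s5           48
2    25   warn     s7           30
3    36   fail     s6           41
4    15     ok     s1           20
5    26   fail     s6           31
6    -5     ok     s1            0
7    16     ok     s1           21
filter rows where temp <= 37:
   temp status sensor  temp_plus_5
0    37     ok     s6           42
2    25   warn     s7           30
3    36   fail     s6           41
4    15     ok     s1           20
5    26   fail     s6           31
6    -5     ok     s1            0
7    16     ok     s1           21
Then the mean of column 'temp_plus_5': 26.4285714286

26.4285714286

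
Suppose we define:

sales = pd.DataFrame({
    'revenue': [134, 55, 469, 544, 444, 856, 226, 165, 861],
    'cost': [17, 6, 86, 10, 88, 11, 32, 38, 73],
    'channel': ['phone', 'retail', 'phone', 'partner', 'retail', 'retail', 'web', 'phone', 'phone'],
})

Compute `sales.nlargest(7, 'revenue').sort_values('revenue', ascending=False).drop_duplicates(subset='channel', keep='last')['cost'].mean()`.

42.0

take 7 rows with largest revenue:
   revenue  cost  channel
8      861    73    phone
5      856    11   retail
3      544    10  partner
2      469    86    phone
4      444    88   retail
6      226    32      web
7      165    38    phone
sort by revenue descending:
   revenue  cost  channel
8      861    73    phone
5      856    11   retail
3      544    10  partner
2      469    86    phone
4      444    88   retail
6      226    32      web
7      165    38    phone
drop duplicate channel (keep=last):
   revenue  cost  channel
3      544    10  partner
4      444    88   retail
6      226    32      web
7      165    38    phone
Hence 42.0.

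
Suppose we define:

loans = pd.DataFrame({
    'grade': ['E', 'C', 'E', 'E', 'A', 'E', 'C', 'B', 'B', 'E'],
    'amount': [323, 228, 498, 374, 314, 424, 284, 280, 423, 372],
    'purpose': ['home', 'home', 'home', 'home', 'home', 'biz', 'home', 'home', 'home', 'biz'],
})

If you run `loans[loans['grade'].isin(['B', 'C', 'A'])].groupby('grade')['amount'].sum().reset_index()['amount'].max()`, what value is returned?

703

filter rows where grade in ['B', 'C', 'A']:
  grade  amount purpose
1     C     228    home
4     A     314    home
6     C     284    home
7     B     280    home
8     B     423    home
group by grade, sum of amount:
grade
A    314
B    703
C    512
Name: amount, dtype: int64
reset_index():
  grade  amount
0     A     314
1     B     703
2     C     512
Hence 703.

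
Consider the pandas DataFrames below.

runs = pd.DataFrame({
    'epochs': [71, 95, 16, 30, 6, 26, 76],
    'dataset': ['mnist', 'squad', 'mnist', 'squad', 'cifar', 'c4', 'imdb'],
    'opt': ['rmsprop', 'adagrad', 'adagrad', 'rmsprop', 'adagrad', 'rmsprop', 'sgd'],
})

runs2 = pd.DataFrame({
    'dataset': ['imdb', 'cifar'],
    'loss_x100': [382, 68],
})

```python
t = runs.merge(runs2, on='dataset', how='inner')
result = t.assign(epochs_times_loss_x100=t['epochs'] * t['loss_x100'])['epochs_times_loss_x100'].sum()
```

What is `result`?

merge on 'dataset' (how='inner') → 2 rows:
   epochs dataset      opt  loss_x100
0       6   cifar  adagrad         68
1      76    imdb      sgd        382
add column epochs_times_loss_x100 = t['epochs'] * t['loss_x100']:
   epochs dataset      opt  loss_x100  epochs_times_loss_x100
0       6   cifar  adagrad         68                     408
1      76    imdb      sgd        382                   29032
Taking the sum of column 'epochs_times_loss_x100' gives 29440.

29440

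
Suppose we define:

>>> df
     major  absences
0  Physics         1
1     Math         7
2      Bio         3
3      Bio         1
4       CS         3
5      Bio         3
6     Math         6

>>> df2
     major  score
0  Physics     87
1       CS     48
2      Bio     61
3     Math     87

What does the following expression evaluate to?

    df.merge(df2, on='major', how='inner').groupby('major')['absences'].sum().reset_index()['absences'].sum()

merge on 'major' (how='inner') → 7 rows:
     major  absences  score
0  Physics         1     87
1     Math         7     87
2      Bio         3     61
3      Bio         1     61
4       CS         3     48
5      Bio         3     61
6     Math         6     87
group by major, sum of absences:
major
Bio         7
CS          3
Math       13
Physics     1
Name: absences, dtype: int64
reset_index():
     major  absences
0      Bio         7
1       CS         3
2     Math        13
3  Physics         1
Reading off the sum of column 'absences', we get 24.

24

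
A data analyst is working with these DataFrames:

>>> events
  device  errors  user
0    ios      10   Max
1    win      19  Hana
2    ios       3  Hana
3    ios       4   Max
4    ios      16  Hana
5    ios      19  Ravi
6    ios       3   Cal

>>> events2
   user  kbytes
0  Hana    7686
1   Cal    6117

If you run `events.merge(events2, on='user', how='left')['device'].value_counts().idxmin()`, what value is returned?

merge on 'user' (how='left') → 7 rows:
  device  errors  user  kbytes
0    ios      10   Max     NaN
1    win      19  Hana  7686.0
2    ios       3  Hana  7686.0
3    ios       4   Max     NaN
4    ios      16  Hana  7686.0
5    ios      19  Ravi     NaN
6    ios       3   Cal  6117.0
value_counts of device:
device
ios    6
win    1
Name: count, dtype: int64
So idxmin() = win.

win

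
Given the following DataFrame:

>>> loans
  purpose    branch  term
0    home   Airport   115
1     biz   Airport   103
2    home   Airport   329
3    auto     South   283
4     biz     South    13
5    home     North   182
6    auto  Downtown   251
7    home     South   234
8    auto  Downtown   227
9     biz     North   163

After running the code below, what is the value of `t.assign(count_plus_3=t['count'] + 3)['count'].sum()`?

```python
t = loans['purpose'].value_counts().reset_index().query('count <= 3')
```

value_counts of purpose:
purpose
home    4
biz     3
auto    3
Name: count, dtype: int64
reset_index():
  purpose  count
0    home      4
1     biz      3
2    auto      3
filter rows where count <= 3:
  purpose  count
1     biz      3
2    auto      3
add column count_plus_3 = t['count'] + 3:
  purpose  count  count_plus_3
1     biz      3             6
2    auto      3             6

6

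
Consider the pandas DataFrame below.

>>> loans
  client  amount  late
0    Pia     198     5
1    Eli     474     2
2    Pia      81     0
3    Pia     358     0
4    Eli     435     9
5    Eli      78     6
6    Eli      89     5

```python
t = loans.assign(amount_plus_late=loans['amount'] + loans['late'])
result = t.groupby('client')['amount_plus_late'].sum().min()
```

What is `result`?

add column amount_plus_late = loans['amount'] + loans['late']:
  client  amount  late  amount_plus_late
0    Pia     198     5               203
1    Eli     474     2               476
2    Pia      81     0                81
3    Pia     358     0               358
4    Eli     435     9               444
5    Eli      78     6                84
6    Eli      89     5                94
group by client, sum of amount_plus_late:
client
Eli    1098
Pia     642
Name: amount_plus_late, dtype: int64
Reading off the min of the resulting series, we get 642.

642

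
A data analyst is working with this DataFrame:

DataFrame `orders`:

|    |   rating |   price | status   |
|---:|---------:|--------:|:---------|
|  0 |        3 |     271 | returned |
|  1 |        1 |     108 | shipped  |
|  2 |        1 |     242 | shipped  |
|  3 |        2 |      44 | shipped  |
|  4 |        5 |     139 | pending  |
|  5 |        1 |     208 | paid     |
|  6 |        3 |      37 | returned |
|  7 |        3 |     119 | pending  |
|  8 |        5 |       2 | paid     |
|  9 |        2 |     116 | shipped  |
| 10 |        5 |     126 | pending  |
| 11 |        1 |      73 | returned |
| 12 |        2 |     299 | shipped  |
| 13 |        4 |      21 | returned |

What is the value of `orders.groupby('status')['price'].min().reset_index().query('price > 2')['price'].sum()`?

group by status, min of price:
status
paid          2
pending     119
returned     21
shipped      44
Name: price, dtype: int64
reset_index():
     status  price
0      paid      2
1   pending    119
2  returned     21
3   shipped     44
filter rows where price > 2:
     status  price
1   pending    119
2  returned     21
3   shipped     44

184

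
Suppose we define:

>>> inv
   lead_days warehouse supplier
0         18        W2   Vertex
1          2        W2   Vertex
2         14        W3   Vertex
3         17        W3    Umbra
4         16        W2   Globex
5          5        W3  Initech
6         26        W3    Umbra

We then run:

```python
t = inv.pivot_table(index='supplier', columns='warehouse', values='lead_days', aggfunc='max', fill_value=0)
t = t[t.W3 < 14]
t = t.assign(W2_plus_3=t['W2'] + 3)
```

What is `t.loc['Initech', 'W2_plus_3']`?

3

pivot: rows=supplier, cols=warehouse, max(lead_days):
warehouse  W2  W3
supplier         
Globex     16   0
Initech     0   5
Umbra       0  26
Vertex     18  14
filter rows where W3 < 14:
warehouse  W2  W3
supplier         
Globex     16   0
Initech     0   5
add column W2_plus_3 = t['W2'] + 3:
warehouse  W2  W3  W2_plus_3
supplier                    
Globex     16   0         19
Initech     0   5          3
value at row 'Initech', column 'W2_plus_3' → 3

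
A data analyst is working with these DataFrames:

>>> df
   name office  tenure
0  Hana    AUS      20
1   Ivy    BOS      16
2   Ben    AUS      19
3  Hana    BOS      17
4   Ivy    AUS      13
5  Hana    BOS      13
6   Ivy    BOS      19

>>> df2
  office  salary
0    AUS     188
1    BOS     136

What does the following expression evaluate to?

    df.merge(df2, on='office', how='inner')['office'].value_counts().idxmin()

merge on 'office' (how='inner') → 7 rows:
   name office  tenure  salary
0  Hana    AUS      20     188
1   Ivy    BOS      16     136
2   Ben    AUS      19     188
3  Hana    BOS      17     136
4   Ivy    AUS      13     188
5  Hana    BOS      13     136
6   Ivy    BOS      19     136
value_counts of office:
office
BOS    4
AUS    3
Name: count, dtype: int64

AUS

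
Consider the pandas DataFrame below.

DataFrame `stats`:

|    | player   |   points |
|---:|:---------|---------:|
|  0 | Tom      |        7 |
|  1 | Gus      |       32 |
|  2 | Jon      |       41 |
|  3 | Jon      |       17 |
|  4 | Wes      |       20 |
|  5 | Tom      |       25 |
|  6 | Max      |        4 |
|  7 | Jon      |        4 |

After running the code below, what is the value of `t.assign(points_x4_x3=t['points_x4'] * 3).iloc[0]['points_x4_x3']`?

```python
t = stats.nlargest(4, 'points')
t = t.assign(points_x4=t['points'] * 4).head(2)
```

take 4 rows with largest points:
  player  points
2    Jon      41
1    Gus      32
5    Tom      25
4    Wes      20
add column points_x4 = t['points'] * 4:
  player  points  points_x4
2    Jon      41        164
1    Gus      32        128
5    Tom      25        100
4    Wes      20         80
take first 2 rows:
  player  points  points_x4
2    Jon      41        164
1    Gus      32        128
add column points_x4_x3 = t['points_x4'] * 3:
  player  points  points_x4  points_x4_x3
2    Jon      41        164           492
1    Gus      32        128           384
The value at position 0, column 'points_x4_x3' is 492.

492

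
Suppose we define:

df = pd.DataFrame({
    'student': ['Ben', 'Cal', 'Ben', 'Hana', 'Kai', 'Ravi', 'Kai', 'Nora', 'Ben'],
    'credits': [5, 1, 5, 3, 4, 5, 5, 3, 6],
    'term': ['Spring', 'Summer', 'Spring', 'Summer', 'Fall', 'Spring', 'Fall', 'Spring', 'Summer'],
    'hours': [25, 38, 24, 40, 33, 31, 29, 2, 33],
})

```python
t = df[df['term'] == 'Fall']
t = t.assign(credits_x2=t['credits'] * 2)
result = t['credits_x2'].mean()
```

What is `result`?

9.0

filter rows where term == 'Fall':
  student  credits  term  hours
4     Kai        4  Fall     33
6     Kai        5  Fall     29
add column credits_x2 = t['credits'] * 2:
  student  credits  term  hours  credits_x2
4     Kai        4  Fall     33           8
6     Kai        5  Fall     29          10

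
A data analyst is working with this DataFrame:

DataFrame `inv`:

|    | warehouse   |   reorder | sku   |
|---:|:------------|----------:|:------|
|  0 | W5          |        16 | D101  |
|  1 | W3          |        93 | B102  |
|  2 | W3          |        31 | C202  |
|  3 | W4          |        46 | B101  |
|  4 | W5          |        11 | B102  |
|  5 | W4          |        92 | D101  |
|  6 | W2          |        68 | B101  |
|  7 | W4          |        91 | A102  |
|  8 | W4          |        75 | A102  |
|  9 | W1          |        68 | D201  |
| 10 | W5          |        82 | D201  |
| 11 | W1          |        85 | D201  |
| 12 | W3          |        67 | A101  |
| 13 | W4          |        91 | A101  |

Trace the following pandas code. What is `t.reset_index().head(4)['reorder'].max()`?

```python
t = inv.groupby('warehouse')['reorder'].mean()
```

79.0

group by warehouse, mean of reorder:
warehouse
W1    76.500000
W2    68.000000
W3    63.666667
W4    79.000000
W5    36.333333
Name: reorder, dtype: float64
reset_index():
  warehouse    reorder
0        W1  76.500000
1        W2  68.000000
2        W3  63.666667
3        W4  79.000000
4        W5  36.333333
take first 4 rows:
  warehouse    reorder
0        W1  76.500000
1        W2  68.000000
2        W3  63.666667
3        W4  79.000000
Reading off the max of column 'reorder', we get 79.0.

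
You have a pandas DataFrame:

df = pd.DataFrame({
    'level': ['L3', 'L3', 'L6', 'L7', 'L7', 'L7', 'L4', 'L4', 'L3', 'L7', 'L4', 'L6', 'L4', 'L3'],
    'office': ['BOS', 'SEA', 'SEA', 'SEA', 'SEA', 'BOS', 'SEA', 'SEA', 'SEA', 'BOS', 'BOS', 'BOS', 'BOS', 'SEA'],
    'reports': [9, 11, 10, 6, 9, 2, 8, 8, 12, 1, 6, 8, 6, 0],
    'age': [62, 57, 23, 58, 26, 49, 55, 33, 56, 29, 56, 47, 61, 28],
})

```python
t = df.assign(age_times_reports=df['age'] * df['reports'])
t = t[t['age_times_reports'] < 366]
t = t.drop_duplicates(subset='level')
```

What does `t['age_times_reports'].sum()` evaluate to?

add column age_times_reports = df['age'] * df['reports']:
   level office  reports  age  age_times_reports
0     L3    BOS        9   62                558
1     L3    SEA       11   57                627
2     L6    SEA       10   23                230
3     L7    SEA        6   58                348
4     L7    SEA        9   26                234
5     L7    BOS        2   49                 98
6     L4    SEA        8   55                440
7     L4    SEA        8   33                264
8     L3    SEA       12   56                672
9     L7    BOS        1   29                 29
10    L4    BOS        6   56                336
11    L6    BOS        8   47                376
12    L4    BOS        6   61                366
13    L3    SEA        0   28                  0
filter rows where age_times_reports < 366:
   level office  reports  age  age_times_reports
2     L6    SEA       10   23                230
3     L7    SEA        6   58                348
4     L7    SEA        9   26                234
5     L7    BOS        2   49                 98
7     L4    SEA        8   33                264
9     L7    BOS        1   29                 29
10    L4    BOS        6   56                336
13    L3    SEA        0   28                  0
drop duplicate level (keep=first):
   level office  reports  age  age_times_reports
2     L6    SEA       10   23                230
3     L7    SEA        6   58                348
7     L4    SEA        8   33                264
13    L3    SEA        0   28                  0
Then the sum of column 'age_times_reports': 842

842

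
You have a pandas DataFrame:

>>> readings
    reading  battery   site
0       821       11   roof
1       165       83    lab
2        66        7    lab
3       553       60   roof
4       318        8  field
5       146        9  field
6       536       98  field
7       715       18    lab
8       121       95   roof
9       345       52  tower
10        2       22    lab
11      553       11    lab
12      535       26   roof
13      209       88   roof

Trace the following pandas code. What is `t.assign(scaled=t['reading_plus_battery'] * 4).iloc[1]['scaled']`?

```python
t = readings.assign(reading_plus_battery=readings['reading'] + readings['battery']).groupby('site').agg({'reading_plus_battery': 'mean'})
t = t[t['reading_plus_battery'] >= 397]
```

add column reading_plus_battery = readings['reading'] + readings['battery']:
    reading  battery   site  reading_plus_battery
0       821       11   roof                   832
1       165       83    lab                   248
2        66        7    lab                    73
3       553       60   roof                   613
4       318        8  field                   326
5       146        9  field                   155
6       536       98  field                   634
7       715       18    lab                   733
8       121       95   roof                   216
9       345       52  tower                   397
10        2       22    lab                    24
11      553       11    lab                   564
12      535       26   roof                   561
13      209       88   roof                   297
group by site, mean of reading_plus_battery:
       reading_plus_battery
site                       
field            371.666667
lab              328.400000
roof             503.800000
tower            397.000000
filter rows where reading_plus_battery >= 397:
       reading_plus_battery
site                       
roof                  503.8
tower                 397.0
add column scaled = t['reading_plus_battery'] * 4:
       reading_plus_battery  scaled
site                               
roof                  503.8  2015.2
tower                 397.0  1588.0

1588.0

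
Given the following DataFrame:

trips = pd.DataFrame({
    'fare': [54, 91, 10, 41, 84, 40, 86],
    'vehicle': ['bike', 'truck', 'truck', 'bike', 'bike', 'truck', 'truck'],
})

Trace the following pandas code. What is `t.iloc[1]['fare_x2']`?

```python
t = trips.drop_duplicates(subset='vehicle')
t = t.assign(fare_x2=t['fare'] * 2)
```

drop duplicate vehicle (keep=first):
   fare vehicle
0    54    bike
1    91   truck
add column fare_x2 = t['fare'] * 2:
   fare vehicle  fare_x2
0    54    bike      108
1    91   truck      182
value at position 1, column 'fare_x2' → 182

182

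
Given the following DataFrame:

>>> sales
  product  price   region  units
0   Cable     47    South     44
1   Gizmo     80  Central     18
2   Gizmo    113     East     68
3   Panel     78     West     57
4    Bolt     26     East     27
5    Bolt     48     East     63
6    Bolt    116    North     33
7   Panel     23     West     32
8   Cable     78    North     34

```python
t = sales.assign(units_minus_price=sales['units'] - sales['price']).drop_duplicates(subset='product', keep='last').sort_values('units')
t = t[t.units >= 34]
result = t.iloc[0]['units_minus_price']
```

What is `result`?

-44

add column units_minus_price = sales['units'] - sales['price']:
  product  price   region  units  units_minus_price
0   Cable     47    South     44                 -3
1   Gizmo     80  Central     18                -62
2   Gizmo    113     East     68                -45
3   Panel     78     West     57                -21
4    Bolt     26     East     27                  1
5    Bolt     48     East     63                 15
6    Bolt    116    North     33                -83
7   Panel     23     West     32                  9
8   Cable     78    North     34                -44
drop duplicate product (keep=last):
  product  price region  units  units_minus_price
2   Gizmo    113   East     68                -45
6    Bolt    116  North     33                -83
7   Panel     23   West     32                  9
8   Cable     78  North     34                -44
sort by units:
  product  price region  units  units_minus_price
7   Panel     23   West     32                  9
6    Bolt    116  North     33                -83
8   Cable     78  North     34                -44
2   Gizmo    113   East     68                -45
filter rows where units >= 34:
  product  price region  units  units_minus_price
8   Cable     78  North     34                -44
2   Gizmo    113   East     68                -45
Hence -44.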